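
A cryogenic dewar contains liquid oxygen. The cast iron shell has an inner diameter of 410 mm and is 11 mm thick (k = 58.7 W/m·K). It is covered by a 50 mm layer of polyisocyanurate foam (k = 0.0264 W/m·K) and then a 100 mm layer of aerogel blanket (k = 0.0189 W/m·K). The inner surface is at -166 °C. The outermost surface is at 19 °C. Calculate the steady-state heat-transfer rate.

Q ≈ 26.6 W

Radial (spherical) resistances in series:
R_cast iron shell = (1/0.205 − 1/0.216)/(4π×58.7) = 3.368×10^-4 K/W
R_polyisocyanurate foam = (1/0.216 − 1/0.266)/(4π×0.0264) = 2.623 K/W
R_aerogel blanket = (1/0.266 − 1/0.366)/(4π×0.0189) = 4.325 K/W
R_total = 6.948 K/W
Q = ΔT/R_total = 185/6.948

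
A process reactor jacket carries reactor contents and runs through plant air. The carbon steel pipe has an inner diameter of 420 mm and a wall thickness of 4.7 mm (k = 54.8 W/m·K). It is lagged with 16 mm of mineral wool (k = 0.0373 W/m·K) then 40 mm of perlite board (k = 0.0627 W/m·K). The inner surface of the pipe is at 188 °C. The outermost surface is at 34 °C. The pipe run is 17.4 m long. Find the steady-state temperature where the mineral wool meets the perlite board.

T ≈ 122 °C

Cylindrical conduction, so R = ln(r₂/r₁)/(2πkL) per layer, in series:
R_carbon steel pipe wall = ln(214.7/210)/(2π×54.8×17.4) = 3.694×10^-6 K/W
R_mineral wool = ln(230.7/214.7)/(2π×0.0373×17.4) = 0.01763 K/W
R_perlite board = ln(270.7/230.7)/(2π×0.0627×17.4) = 0.02333 K/W
R_total = 0.04096 K/W
Q = ΔT/R_total = 154/0.04096
Q = 3760 W
T_interface = T_inner − Q·ΣR(inner→interface) = 188 − 3760×0.01763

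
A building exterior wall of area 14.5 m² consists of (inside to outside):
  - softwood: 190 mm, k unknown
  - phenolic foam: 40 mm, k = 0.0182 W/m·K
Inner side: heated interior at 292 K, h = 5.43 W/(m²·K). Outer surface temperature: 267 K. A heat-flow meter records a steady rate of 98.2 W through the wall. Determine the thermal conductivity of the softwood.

k ≈ 0.145 W/(m·K)

Series thermal resistances:
R_inner film = 1/(h_i·A) = 1/(5.43×14.5) = 0.0127 K/W
R_phenolic foam = L/(kA) = 0.04/(0.0182×14.5) = 0.1516 K/W
Sum of known resistances R_other = 0.1643 K/W
Total R = ΔT/Q = 25/98.2 = 0.2546 K/W
R_softwood = R_total − R_other = 0.09031 K/W
k = L/(R·A) = 0.19/(0.09031×14.5)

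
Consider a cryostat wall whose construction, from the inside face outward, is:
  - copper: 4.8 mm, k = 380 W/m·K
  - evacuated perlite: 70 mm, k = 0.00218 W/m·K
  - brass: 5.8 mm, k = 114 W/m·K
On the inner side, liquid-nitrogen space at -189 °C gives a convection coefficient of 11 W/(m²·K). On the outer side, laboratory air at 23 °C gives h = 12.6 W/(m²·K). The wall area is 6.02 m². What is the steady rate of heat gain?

Thermal resistances in series:
R_inner film = 1/(h_i·A) = 1/(11×6.02) = 0.0151 K/W
R_copper = L/(kA) = 0.0048/(380×6.02) = 2.098×10^-6 K/W
R_evacuated perlite = L/(kA) = 0.07/(0.00218×6.02) = 5.334 K/W
R_brass = L/(kA) = 0.0058/(114×6.02) = 8.451×10^-6 K/W
R_outer film = 1/(h_o·A) = 1/(12.6×6.02) = 0.01318 K/W
R_total = 5.362 K/W
Q = ΔT / R_total = 212 / 5.362

Q ≈ 39.5 W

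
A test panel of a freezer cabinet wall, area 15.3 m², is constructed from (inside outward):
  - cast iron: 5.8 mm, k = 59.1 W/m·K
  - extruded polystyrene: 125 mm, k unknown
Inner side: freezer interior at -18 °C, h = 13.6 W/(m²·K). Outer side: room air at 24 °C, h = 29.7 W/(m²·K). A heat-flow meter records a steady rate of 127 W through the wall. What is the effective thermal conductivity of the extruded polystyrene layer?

Thermal resistances in series:
R_inner film = 1/(h_i·A) = 1/(13.6×15.3) = 0.004806 K/W
R_cast iron = L/(kA) = 0.0058/(59.1×15.3) = 6.414×10^-6 K/W
R_outer film = 1/(h_o·A) = 1/(29.7×15.3) = 0.002201 K/W
Sum of known resistances R_other = 0.007013 K/W
Total R = ΔT/Q = 42/127 = 0.3307 K/W
R_extruded polystyrene = R_total − R_other = 0.3237 K/W
k = L/(R·A) = 0.125/(0.3237×15.3)

k ≈ 0.0252 W/(m·K)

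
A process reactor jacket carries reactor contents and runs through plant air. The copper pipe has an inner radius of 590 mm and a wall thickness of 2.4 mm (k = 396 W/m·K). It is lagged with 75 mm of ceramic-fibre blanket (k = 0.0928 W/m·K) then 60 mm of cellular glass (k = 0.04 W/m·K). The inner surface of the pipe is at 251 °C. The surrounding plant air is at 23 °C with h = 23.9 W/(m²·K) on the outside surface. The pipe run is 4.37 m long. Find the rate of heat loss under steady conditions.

Per-layer cylindrical resistances, series-summed:
R_copper pipe wall = ln(592.4/590)/(2π×396×4.37) = 3.734×10^-7 K/W
R_ceramic-fibre blanket = ln(667.4/592.4)/(2π×0.0928×4.37) = 0.04678 K/W
R_cellular glass = ln(727.4/667.4)/(2π×0.04×4.37) = 0.07838 K/W
R_outer film = 1/(h_o·2πr_oL) = 1/(23.9×2π×0.7274×4.37) = 0.002095 K/W
R_total = 0.1273 K/W
Q = ΔT/R_total = 228/0.1273

Q ≈ 1790 W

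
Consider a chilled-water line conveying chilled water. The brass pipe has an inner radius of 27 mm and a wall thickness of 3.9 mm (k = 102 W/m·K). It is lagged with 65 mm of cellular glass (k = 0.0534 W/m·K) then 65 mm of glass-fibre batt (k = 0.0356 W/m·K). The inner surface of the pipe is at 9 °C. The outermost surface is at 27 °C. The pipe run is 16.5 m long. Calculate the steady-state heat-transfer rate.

Q ≈ 52.2 W

Treating each annulus and film as a series resistance:
R_brass pipe wall = ln(30.9/27)/(2π×102×16.5) = 1.276×10^-5 K/W
R_cellular glass = ln(95.9/30.9)/(2π×0.0534×16.5) = 0.2046 K/W
R_glass-fibre batt = ln(160.9/95.9)/(2π×0.0356×16.5) = 0.1402 K/W
R_total = 0.3448 K/W
Q = ΔT/R_total = 18/0.3448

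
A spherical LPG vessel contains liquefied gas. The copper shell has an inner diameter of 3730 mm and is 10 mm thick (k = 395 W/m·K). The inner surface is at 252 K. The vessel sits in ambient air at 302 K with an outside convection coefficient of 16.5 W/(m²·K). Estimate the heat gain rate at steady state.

Spherical conduction: R = (1/r_in − 1/r_out)/(4πk) per layer; series-sum.
R_copper shell = (1/1.865 − 1/1.875)/(4π×395) = 5.761×10^-7 K/W
R_outer film = 1/(h·4πr_o²) = 1/(16.5×4π×1.875²) = 0.001372 K/W
R_total = 0.001372 K/W
Q = ΔT/R_total = 50/0.001372

Q ≈ 36400 W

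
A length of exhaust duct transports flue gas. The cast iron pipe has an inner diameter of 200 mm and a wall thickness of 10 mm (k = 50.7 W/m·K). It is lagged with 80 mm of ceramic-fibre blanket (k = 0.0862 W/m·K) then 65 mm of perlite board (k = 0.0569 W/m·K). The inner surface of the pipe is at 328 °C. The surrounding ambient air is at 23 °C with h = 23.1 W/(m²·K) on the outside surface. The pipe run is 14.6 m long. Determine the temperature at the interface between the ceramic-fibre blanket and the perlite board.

Treating each annulus and film as a series resistance:
R_cast iron pipe wall = ln(110/100)/(2π×50.7×14.6) = 2.049×10^-5 K/W
R_ceramic-fibre blanket = ln(190/110)/(2π×0.0862×14.6) = 0.06912 K/W
R_perlite board = ln(255/190)/(2π×0.0569×14.6) = 0.05637 K/W
R_outer film = 1/(h_o·2πr_oL) = 1/(23.1×2π×0.255×14.6) = 0.001851 K/W
R_total = 0.1274 K/W
Q = ΔT/R_total = 305/0.1274
Q = 2390 W
T_interface = T_inner − Q·ΣR(inner→interface) = 328 − 2390×0.06914

T ≈ 162 °C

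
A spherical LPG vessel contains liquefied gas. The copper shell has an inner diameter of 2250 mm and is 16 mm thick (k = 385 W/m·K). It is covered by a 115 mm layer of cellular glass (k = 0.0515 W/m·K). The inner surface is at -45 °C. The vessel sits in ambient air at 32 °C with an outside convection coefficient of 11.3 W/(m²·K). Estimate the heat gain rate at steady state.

Q ≈ 599 W

Each spherical layer contributes R = (1/r_i − 1/r_o)/(4πk):
R_copper shell = (1/1.125 − 1/1.141)/(4π×385) = 2.576×10^-6 K/W
R_cellular glass = (1/1.141 − 1/1.256)/(4π×0.0515) = 0.124 K/W
R_outer film = 1/(h·4πr_o²) = 1/(11.3×4π×1.256²) = 0.004464 K/W
R_total = 0.1285 K/W
Q = ΔT/R_total = 77/0.1285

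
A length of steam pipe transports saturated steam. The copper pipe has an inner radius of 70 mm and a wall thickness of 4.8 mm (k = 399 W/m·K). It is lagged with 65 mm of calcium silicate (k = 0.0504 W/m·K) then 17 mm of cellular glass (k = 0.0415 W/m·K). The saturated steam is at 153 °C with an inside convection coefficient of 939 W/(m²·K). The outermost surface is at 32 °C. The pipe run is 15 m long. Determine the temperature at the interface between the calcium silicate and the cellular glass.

For a radial system each layer contributes R = ln(r_out/r_in)/(2πkL); films add R = 1/(hA).
R_inner film = 1/(h_i·2πr₁L) = 1/(939×2π×0.07×15) = 1.614×10^-4 K/W
R_copper pipe wall = ln(74.8/70)/(2π×399×15) = 1.764×10^-6 K/W
R_calcium silicate = ln(139.8/74.8)/(2π×0.0504×15) = 0.1317 K/W
R_cellular glass = ln(156.8/139.8)/(2π×0.0415×15) = 0.02934 K/W
R_total = 0.1612 K/W
Q = ΔT/R_total = 121/0.1612
Q = 751 W
T_interface = T_inner − Q·ΣR(inner→interface) = 153 − 751×0.1318

T ≈ 54 °C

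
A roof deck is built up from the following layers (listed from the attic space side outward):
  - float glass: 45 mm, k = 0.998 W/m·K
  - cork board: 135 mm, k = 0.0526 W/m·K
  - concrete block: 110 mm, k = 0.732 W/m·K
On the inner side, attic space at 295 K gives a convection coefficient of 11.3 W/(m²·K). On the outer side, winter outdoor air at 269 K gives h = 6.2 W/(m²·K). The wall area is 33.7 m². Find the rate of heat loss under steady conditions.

Treating each layer as a thermal resistance in series:
R_inner film = 1/(h_i·A) = 1/(11.3×33.7) = 0.002626 K/W
R_float glass = L/(kA) = 0.045/(0.998×33.7) = 0.001338 K/W
R_cork board = L/(kA) = 0.135/(0.0526×33.7) = 0.07616 K/W
R_concrete block = L/(kA) = 0.11/(0.732×33.7) = 0.004459 K/W
R_outer film = 1/(h_o·A) = 1/(6.2×33.7) = 0.004786 K/W
R_total = 0.08937 K/W
Q = ΔT / R_total = 26 / 0.08937

Q ≈ 291 W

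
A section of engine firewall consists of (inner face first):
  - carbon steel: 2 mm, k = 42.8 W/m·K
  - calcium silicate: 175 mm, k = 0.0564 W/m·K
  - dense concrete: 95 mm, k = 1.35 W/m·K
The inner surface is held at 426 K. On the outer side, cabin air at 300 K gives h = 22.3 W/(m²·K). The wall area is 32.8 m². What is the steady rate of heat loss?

Q ≈ 1280 W

Model the wall as resistances in series:
R_carbon steel = L/(kA) = 0.002/(42.8×32.8) = 1.425×10^-6 K/W
R_calcium silicate = L/(kA) = 0.175/(0.0564×32.8) = 0.0946 K/W
R_dense concrete = L/(kA) = 0.095/(1.35×32.8) = 0.002145 K/W
R_outer film = 1/(h_o·A) = 1/(22.3×32.8) = 0.001367 K/W
R_total = 0.09811 K/W
Q = ΔT / R_total = 126 / 0.09811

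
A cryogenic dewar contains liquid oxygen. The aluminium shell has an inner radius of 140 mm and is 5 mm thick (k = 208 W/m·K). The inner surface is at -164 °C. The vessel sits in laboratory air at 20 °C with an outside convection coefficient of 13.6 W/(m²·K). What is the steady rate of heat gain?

Radial (spherical) resistances in series:
R_aluminium shell = (1/0.14 − 1/0.145)/(4π×208) = 9.423×10^-5 K/W
R_outer film = 1/(h·4πr_o²) = 1/(13.6×4π×0.145²) = 0.2783 K/W
R_total = 0.2784 K/W
Q = ΔT/R_total = 184/0.2784

Q ≈ 661 W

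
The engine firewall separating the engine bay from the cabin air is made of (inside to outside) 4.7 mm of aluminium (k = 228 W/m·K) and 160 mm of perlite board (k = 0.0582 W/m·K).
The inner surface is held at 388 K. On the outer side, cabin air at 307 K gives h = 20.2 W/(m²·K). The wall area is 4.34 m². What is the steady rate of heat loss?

Model the wall as resistances in series:
R_aluminium = L/(kA) = 0.0047/(228×4.34) = 4.75×10^-6 K/W
R_perlite board = L/(kA) = 0.16/(0.0582×4.34) = 0.6334 K/W
R_outer film = 1/(h_o·A) = 1/(20.2×4.34) = 0.01141 K/W
R_total = 0.6449 K/W
Q = ΔT / R_total = 81 / 0.6449

Q ≈ 126 W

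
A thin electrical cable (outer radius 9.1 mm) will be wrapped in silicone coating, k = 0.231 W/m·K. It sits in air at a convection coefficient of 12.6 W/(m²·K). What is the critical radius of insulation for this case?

For a cylinder r_cr = k/h = 0.231/12.6
r_cr = 18.3 mm; since the bare radius (9.1 mm) is below r_cr, adding a thin layer of insulation will *increase* heat loss.

r_cr ≈ 18.3 mm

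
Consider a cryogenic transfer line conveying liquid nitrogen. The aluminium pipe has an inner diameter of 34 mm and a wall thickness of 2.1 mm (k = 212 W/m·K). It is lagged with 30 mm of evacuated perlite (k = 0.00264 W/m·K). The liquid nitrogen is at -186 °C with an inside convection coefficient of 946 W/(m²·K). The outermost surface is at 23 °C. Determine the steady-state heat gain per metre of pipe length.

Radial resistances (cylindrical: R_cond = ln(r_o/r_i)/(2πkL), R_conv = 1/(h·2πrL)):
R_inner film = 1/(h_i·2πr₁L) = 1/(946×2π×0.017×1) = 0.009896 K/W
R_aluminium pipe wall = ln(19.1/17)/(2π×212×1) = 8.744×10^-5 K/W
R_evacuated perlite = ln(49.1/19.1)/(2π×0.00264×1) = 56.92 K/W
R_total = 56.93 K/W
Q = ΔT/R_total = 209/56.93

q′ ≈ 3.67 W/m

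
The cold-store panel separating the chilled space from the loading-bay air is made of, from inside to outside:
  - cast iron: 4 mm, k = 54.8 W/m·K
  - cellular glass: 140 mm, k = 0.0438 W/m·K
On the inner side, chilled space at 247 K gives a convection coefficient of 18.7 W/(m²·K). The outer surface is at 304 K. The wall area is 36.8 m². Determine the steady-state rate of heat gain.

Series thermal resistances:
R_inner film = 1/(h_i·A) = 1/(18.7×36.8) = 0.001453 K/W
R_cast iron = L/(kA) = 0.004/(54.8×36.8) = 1.983×10^-6 K/W
R_cellular glass = L/(kA) = 0.14/(0.0438×36.8) = 0.08686 K/W
R_total = 0.08831 K/W
Q = ΔT / R_total = 57 / 0.08831

Q ≈ 645 W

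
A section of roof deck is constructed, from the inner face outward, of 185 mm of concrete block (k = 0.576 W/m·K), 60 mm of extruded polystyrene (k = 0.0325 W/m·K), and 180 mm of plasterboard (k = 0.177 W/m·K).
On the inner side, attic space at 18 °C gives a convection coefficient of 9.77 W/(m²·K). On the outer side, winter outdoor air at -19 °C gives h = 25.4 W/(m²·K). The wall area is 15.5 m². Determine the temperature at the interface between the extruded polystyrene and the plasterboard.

T ≈ -7.25 °C

Thermal resistances in series:
R_inner film = 1/(h_i·A) = 1/(9.77×15.5) = 0.006603 K/W
R_concrete block = L/(kA) = 0.185/(0.576×15.5) = 0.02072 K/W
R_extruded polystyrene = L/(kA) = 0.06/(0.0325×15.5) = 0.1191 K/W
R_plasterboard = L/(kA) = 0.18/(0.177×15.5) = 0.06561 K/W
R_outer film = 1/(h_o·A) = 1/(25.4×15.5) = 0.00254 K/W
R_total = 0.2146 K/W;  Q = ΔT/R_total = 37/0.2146 = 172.4 W
T_interface = T_inner − Q·ΣR(inner→interface) = 18 − 172×0.1464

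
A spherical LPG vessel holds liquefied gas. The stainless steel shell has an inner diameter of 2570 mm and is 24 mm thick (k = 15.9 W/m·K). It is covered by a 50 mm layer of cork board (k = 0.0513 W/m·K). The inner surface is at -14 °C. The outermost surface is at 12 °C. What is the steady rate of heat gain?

Each spherical layer contributes R = (1/r_i − 1/r_o)/(4πk):
R_stainless steel shell = (1/1.285 − 1/1.309)/(4π×15.9) = 7.141×10^-5 K/W
R_cork board = (1/1.309 − 1/1.359)/(4π×0.0513) = 0.0436 K/W
R_total = 0.04367 K/W
Q = ΔT/R_total = 26/0.04367

Q ≈ 595 W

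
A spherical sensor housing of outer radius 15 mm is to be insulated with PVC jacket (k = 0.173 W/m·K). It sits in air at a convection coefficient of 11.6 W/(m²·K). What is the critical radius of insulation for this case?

For a sphere r_cr = 2k/h = 2×0.173/11.6
r_cr = 29.8 mm; since the bare radius (15 mm) is below r_cr, adding a thin layer of insulation will *increase* heat loss.

r_cr ≈ 29.8 mm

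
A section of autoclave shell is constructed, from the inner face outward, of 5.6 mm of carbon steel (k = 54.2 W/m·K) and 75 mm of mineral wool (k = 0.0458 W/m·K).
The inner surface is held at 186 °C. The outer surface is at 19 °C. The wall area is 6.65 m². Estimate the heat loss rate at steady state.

Q ≈ 678 W

Thermal resistances in series:
R_carbon steel = L/(kA) = 0.0056/(54.2×6.65) = 1.554×10^-5 K/W
R_mineral wool = L/(kA) = 0.075/(0.0458×6.65) = 0.2462 K/W
R_total = 0.2463 K/W
Q = ΔT / R_total = 167 / 0.2463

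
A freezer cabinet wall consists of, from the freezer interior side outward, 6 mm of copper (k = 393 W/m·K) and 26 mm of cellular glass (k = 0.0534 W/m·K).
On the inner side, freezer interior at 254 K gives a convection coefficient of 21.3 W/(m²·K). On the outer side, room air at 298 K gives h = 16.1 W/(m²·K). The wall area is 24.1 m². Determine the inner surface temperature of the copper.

Using the resistance-network approach (series):
R_inner film = 1/(h_i·A) = 1/(21.3×24.1) = 0.001948 K/W
R_copper = L/(kA) = 0.006/(393×24.1) = 6.335×10^-7 K/W
R_cellular glass = L/(kA) = 0.026/(0.0534×24.1) = 0.0202 K/W
R_outer film = 1/(h_o·A) = 1/(16.1×24.1) = 0.002577 K/W
R_total = 0.02473 K/W;  Q = ΔT/R_total = 44/0.02473 = 1779 W
T_interface = T_inner + Q·ΣR(inner→interface) = 254 + 1780×0.001948

T ≈ 257 K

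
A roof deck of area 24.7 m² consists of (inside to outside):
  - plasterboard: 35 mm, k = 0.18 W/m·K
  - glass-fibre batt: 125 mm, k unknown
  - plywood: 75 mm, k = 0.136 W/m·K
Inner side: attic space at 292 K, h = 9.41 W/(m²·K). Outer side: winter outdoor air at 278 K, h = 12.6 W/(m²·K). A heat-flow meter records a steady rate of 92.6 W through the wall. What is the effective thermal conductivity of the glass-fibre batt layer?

Using the resistance-network approach (series):
R_inner film = 1/(h_i·A) = 1/(9.41×24.7) = 0.004302 K/W
R_plasterboard = L/(kA) = 0.035/(0.18×24.7) = 0.007872 K/W
R_plywood = L/(kA) = 0.075/(0.136×24.7) = 0.02233 K/W
R_outer film = 1/(h_o·A) = 1/(12.6×24.7) = 0.003213 K/W
Sum of known resistances R_other = 0.03771 K/W
Total R = ΔT/Q = 14/92.6 = 0.1512 K/W
R_glass-fibre batt = R_total − R_other = 0.1135 K/W
k = L/(R·A) = 0.125/(0.1135×24.7)

k ≈ 0.0446 W/(m·K)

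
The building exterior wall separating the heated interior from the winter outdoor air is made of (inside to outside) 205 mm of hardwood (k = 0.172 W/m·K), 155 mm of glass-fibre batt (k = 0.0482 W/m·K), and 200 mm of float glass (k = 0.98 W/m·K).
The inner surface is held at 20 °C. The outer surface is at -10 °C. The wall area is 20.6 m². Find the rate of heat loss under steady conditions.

Treating each layer as a thermal resistance in series:
R_hardwood = L/(kA) = 0.205/(0.172×20.6) = 0.05786 K/W
R_glass-fibre batt = L/(kA) = 0.155/(0.0482×20.6) = 0.1561 K/W
R_float glass = L/(kA) = 0.2/(0.98×20.6) = 0.009907 K/W
R_total = 0.2239 K/W
Q = ΔT / R_total = 30 / 0.2239

Q ≈ 134 W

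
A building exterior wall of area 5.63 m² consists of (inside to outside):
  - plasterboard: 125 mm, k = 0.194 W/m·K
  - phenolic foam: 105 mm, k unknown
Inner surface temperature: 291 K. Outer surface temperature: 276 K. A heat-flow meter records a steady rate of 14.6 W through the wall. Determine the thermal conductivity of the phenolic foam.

Thermal resistances in series:
R_plasterboard = L/(kA) = 0.125/(0.194×5.63) = 0.1144 K/W
Sum of known resistances R_other = 0.1144 K/W
Total R = ΔT/Q = 15/14.6 = 1.027 K/W
R_phenolic foam = R_total − R_other = 0.913 K/W
k = L/(R·A) = 0.105/(0.913×5.63)

k ≈ 0.0204 W/(m·K)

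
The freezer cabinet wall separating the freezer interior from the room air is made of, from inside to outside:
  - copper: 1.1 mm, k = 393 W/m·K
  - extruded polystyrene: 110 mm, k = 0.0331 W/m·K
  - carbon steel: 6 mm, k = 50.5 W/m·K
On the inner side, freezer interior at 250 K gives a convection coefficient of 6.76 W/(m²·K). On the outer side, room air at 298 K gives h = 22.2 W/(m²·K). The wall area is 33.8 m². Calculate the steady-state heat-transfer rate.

Series thermal resistances:
R_inner film = 1/(h_i·A) = 1/(6.76×33.8) = 0.004377 K/W
R_copper = L/(kA) = 0.0011/(393×33.8) = 8.281×10^-8 K/W
R_extruded polystyrene = L/(kA) = 0.11/(0.0331×33.8) = 0.09832 K/W
R_carbon steel = L/(kA) = 0.006/(50.5×33.8) = 3.515×10^-6 K/W
R_outer film = 1/(h_o·A) = 1/(22.2×33.8) = 0.001333 K/W
R_total = 0.104 K/W
Q = ΔT / R_total = 48 / 0.104

Q ≈ 461 W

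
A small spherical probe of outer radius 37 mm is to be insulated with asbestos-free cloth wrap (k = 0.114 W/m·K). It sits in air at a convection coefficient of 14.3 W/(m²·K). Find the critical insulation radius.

r_cr ≈ 15.9 mm

For a sphere r_cr = 2k/h = 2×0.114/14.3
r_cr = 15.9 mm; since the bare radius (37 mm) is above r_cr, any added insulation will reduce heat loss.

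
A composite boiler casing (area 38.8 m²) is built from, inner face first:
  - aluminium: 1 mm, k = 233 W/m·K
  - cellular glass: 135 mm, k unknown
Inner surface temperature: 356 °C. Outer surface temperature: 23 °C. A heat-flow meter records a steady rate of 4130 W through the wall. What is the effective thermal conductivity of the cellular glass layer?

k ≈ 0.0432 W/(m·K)

Series thermal resistances:
R_aluminium = L/(kA) = 0.001/(233×38.8) = 1.106×10^-7 K/W
Sum of known resistances R_other = 1.106×10^-7 K/W
Total R = ΔT/Q = 333/4130 = 0.08063 K/W
R_cellular glass = R_total − R_other = 0.08063 K/W
k = L/(R·A) = 0.135/(0.08063×38.8)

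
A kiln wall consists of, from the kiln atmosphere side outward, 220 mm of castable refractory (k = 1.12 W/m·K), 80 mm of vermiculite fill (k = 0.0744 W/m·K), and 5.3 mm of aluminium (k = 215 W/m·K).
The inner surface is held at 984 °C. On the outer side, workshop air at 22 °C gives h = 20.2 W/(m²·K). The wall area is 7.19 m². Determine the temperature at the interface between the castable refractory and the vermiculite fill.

T ≈ 841 °C

Using the resistance-network approach (series):
R_castable refractory = L/(kA) = 0.22/(1.12×7.19) = 0.02732 K/W
R_vermiculite fill = L/(kA) = 0.08/(0.0744×7.19) = 0.1496 K/W
R_aluminium = L/(kA) = 0.0053/(215×7.19) = 3.429×10^-6 K/W
R_outer film = 1/(h_o·A) = 1/(20.2×7.19) = 0.006885 K/W
R_total = 0.1838 K/W;  Q = ΔT/R_total = 962/0.1838 = 5235 W
T_interface = T_inner − Q·ΣR(inner→interface) = 984 − 5240×0.02732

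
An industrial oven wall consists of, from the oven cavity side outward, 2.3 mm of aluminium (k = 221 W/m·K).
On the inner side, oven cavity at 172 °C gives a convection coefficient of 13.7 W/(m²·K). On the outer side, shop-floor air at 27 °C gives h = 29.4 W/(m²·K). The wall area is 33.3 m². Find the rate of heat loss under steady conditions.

Thermal resistances in series:
R_inner film = 1/(h_i·A) = 1/(13.7×33.3) = 0.002192 K/W
R_aluminium = L/(kA) = 0.0023/(221×33.3) = 3.125×10^-7 K/W
R_outer film = 1/(h_o·A) = 1/(29.4×33.3) = 0.001021 K/W
R_total = 0.003214 K/W
Q = ΔT / R_total = 145 / 0.003214

Q ≈ 45100 W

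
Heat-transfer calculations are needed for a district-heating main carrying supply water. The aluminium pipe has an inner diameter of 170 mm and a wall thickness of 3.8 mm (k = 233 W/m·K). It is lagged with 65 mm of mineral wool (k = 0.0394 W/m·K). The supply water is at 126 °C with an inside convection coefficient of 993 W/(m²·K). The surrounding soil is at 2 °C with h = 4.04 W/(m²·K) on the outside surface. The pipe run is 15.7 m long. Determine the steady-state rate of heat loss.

Treating each annulus and film as a series resistance:
R_inner film = 1/(h_i·2πr₁L) = 1/(993×2π×0.085×15.7) = 1.201×10^-4 K/W
R_aluminium pipe wall = ln(88.8/85)/(2π×233×15.7) = 1.903×10^-6 K/W
R_mineral wool = ln(153.8/88.8)/(2π×0.0394×15.7) = 0.1413 K/W
R_outer film = 1/(h_o·2πr_oL) = 1/(4.04×2π×0.1538×15.7) = 0.01631 K/W
R_total = 0.1578 K/W
Q = ΔT/R_total = 124/0.1578

Q ≈ 786 W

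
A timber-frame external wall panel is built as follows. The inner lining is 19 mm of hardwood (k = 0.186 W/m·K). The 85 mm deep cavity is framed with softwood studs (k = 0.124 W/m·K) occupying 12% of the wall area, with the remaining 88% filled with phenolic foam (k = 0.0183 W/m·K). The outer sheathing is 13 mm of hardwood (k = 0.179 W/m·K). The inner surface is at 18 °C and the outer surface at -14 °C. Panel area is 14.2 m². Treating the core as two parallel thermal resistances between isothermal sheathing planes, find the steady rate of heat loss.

Q ≈ 156 W

Sheathing layers in series; stud and cavity paths in parallel between them.
R_inner = 0.019/(0.186×14.2) = 0.007194 K/W
R_stud  = 0.085/(0.124×0.12×14.2) = 0.4023 K/W
R_cav   = 0.085/(0.0183×0.88×14.2) = 0.3717 K/W
1/R_core = 1/R_stud + 1/R_cav → R_core = 0.1932 K/W
R_outer = 0.013/(0.179×14.2) = 0.005114 K/W
R_total = 0.2055 K/W
Q = ΔT/R_total = 32/0.2055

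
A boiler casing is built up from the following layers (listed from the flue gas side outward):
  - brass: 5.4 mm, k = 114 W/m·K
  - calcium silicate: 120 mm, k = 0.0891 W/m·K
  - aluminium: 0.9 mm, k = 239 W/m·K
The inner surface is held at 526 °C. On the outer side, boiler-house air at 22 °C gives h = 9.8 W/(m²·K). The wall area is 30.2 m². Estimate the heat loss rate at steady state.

Q ≈ 10500 W

Model the wall as resistances in series:
R_brass = L/(kA) = 0.0054/(114×30.2) = 1.568×10^-6 K/W
R_calcium silicate = L/(kA) = 0.12/(0.0891×30.2) = 0.0446 K/W
R_aluminium = L/(kA) = 0.0009/(239×30.2) = 1.247×10^-7 K/W
R_outer film = 1/(h_o·A) = 1/(9.8×30.2) = 0.003379 K/W
R_total = 0.04798 K/W
Q = ΔT / R_total = 504 / 0.04798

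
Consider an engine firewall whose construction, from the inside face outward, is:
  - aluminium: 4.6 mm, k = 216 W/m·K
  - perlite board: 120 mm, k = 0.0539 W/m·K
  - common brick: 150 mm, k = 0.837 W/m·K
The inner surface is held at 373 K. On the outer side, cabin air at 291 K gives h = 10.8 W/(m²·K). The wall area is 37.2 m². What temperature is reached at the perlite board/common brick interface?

Model the wall as resistances in series:
R_aluminium = L/(kA) = 0.0046/(216×37.2) = 5.725×10^-7 K/W
R_perlite board = L/(kA) = 0.12/(0.0539×37.2) = 0.05985 K/W
R_common brick = L/(kA) = 0.15/(0.837×37.2) = 0.004818 K/W
R_outer film = 1/(h_o·A) = 1/(10.8×37.2) = 0.002489 K/W
R_total = 0.06716 K/W;  Q = ΔT/R_total = 82/0.06716 = 1221 W
T_interface = T_inner − Q·ΣR(inner→interface) = 373 − 1220×0.05985

T ≈ 300 K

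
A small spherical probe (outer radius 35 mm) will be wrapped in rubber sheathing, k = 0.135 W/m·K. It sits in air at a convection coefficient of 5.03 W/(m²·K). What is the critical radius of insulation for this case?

r_cr ≈ 53.7 mm

For a sphere r_cr = 2k/h = 2×0.135/5.03
r_cr = 53.7 mm; since the bare radius (35 mm) is below r_cr, adding a thin layer of insulation will *increase* heat loss.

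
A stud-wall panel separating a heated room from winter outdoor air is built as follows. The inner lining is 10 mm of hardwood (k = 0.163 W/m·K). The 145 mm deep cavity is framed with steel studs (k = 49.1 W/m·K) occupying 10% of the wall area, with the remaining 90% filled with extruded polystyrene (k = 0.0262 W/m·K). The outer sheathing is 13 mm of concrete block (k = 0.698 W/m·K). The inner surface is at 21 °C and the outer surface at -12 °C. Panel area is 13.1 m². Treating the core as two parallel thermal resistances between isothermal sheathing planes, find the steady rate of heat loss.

Q ≈ 3950 W

Sheathing layers in series; stud and cavity paths in parallel between them.
R_inner = 0.01/(0.163×13.1) = 0.004683 K/W
R_stud  = 0.145/(49.1×0.1×13.1) = 0.002254 K/W
R_cav   = 0.145/(0.0262×0.9×13.1) = 0.4694 K/W
1/R_core = 1/R_stud + 1/R_cav → R_core = 0.002244 K/W
R_outer = 0.013/(0.698×13.1) = 0.001422 K/W
R_total = 0.008348 K/W
Q = ΔT/R_total = 33/0.008348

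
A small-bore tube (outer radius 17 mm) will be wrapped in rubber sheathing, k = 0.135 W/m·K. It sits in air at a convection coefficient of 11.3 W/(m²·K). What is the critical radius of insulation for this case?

For a cylinder r_cr = k/h = 0.135/11.3
r_cr = 11.9 mm; since the bare radius (17 mm) is above r_cr, any added insulation will reduce heat loss.

r_cr ≈ 11.9 mm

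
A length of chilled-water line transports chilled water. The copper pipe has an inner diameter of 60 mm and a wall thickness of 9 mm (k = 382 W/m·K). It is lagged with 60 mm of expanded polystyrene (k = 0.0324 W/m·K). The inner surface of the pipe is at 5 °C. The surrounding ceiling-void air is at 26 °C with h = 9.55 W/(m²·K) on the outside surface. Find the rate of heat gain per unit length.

q′ ≈ 4.43 W/m

Per-layer cylindrical resistances, series-summed:
R_copper pipe wall = ln(39/30)/(2π×382×1) = 1.093×10^-4 K/W
R_expanded polystyrene = ln(99/39)/(2π×0.0324×1) = 4.576 K/W
R_outer film = 1/(h_o·2πr_oL) = 1/(9.55×2π×0.099×1) = 0.1683 K/W
R_total = 4.744 K/W
Q = ΔT/R_total = 21/4.744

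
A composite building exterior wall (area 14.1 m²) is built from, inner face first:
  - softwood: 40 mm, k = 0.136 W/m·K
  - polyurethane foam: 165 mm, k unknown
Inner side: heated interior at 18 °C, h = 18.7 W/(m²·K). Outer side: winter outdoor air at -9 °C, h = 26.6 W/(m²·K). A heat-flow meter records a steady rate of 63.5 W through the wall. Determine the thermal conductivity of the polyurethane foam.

k ≈ 0.0294 W/(m·K)

Treating each layer as a thermal resistance in series:
R_inner film = 1/(h_i·A) = 1/(18.7×14.1) = 0.003793 K/W
R_softwood = L/(kA) = 0.04/(0.136×14.1) = 0.02086 K/W
R_outer film = 1/(h_o·A) = 1/(26.6×14.1) = 0.002666 K/W
Sum of known resistances R_other = 0.02732 K/W
Total R = ΔT/Q = 27/63.5 = 0.4252 K/W
R_polyurethane foam = R_total − R_other = 0.3979 K/W
k = L/(R·A) = 0.165/(0.3979×14.1)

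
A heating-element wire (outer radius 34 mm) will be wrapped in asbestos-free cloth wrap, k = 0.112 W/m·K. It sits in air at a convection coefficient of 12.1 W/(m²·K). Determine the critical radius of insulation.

r_cr ≈ 9.26 mm

For a cylinder r_cr = k/h = 0.112/12.1
r_cr = 9.26 mm; since the bare radius (34 mm) is above r_cr, any added insulation will reduce heat loss.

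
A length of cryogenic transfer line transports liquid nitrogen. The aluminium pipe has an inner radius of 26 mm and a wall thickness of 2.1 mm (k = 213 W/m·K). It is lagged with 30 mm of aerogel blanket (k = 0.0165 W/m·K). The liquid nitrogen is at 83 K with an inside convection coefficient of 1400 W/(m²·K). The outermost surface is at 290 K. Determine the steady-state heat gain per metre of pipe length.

q′ ≈ 29.5 W/m

Cylindrical conduction, so R = ln(r₂/r₁)/(2πkL) per layer, in series:
R_inner film = 1/(h_i·2πr₁L) = 1/(1400×2π×0.026×1) = 0.004372 K/W
R_aluminium pipe wall = ln(28.1/26)/(2π×213×1) = 5.804×10^-5 K/W
R_aerogel blanket = ln(58.1/28.1)/(2π×0.0165×1) = 7.007 K/W
R_total = 7.011 K/W
Q = ΔT/R_total = 207/7.011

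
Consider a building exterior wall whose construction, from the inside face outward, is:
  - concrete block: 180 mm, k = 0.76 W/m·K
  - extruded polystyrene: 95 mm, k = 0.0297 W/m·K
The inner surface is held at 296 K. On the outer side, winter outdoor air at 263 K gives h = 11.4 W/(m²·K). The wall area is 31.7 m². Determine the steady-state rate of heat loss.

Thermal resistances in series:
R_concrete block = L/(kA) = 0.18/(0.76×31.7) = 0.007471 K/W
R_extruded polystyrene = L/(kA) = 0.095/(0.0297×31.7) = 0.1009 K/W
R_outer film = 1/(h_o·A) = 1/(11.4×31.7) = 0.002767 K/W
R_total = 0.1111 K/W
Q = ΔT / R_total = 33 / 0.1111

Q ≈ 297 W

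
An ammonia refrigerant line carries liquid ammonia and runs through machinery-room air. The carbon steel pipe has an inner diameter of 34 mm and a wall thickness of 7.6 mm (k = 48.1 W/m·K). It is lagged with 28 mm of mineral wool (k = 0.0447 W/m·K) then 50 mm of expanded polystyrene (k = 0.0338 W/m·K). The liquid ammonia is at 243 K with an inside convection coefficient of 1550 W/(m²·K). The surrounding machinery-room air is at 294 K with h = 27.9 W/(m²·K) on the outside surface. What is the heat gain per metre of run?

q′ ≈ 8.62 W/m

Radial resistances (cylindrical: R_cond = ln(r_o/r_i)/(2πkL), R_conv = 1/(h·2πrL)):
R_inner film = 1/(h_i·2πr₁L) = 1/(1550×2π×0.017×1) = 0.00604 K/W
R_carbon steel pipe wall = ln(24.6/17)/(2π×48.1×1) = 0.001223 K/W
R_mineral wool = ln(52.6/24.6)/(2π×0.0447×1) = 2.706 K/W
R_expanded polystyrene = ln(102.6/52.6)/(2π×0.0338×1) = 3.146 K/W
R_outer film = 1/(h_o·2πr_oL) = 1/(27.9×2π×0.1026×1) = 0.0556 K/W
R_total = 5.915 K/W
Q = ΔT/R_total = 51/5.915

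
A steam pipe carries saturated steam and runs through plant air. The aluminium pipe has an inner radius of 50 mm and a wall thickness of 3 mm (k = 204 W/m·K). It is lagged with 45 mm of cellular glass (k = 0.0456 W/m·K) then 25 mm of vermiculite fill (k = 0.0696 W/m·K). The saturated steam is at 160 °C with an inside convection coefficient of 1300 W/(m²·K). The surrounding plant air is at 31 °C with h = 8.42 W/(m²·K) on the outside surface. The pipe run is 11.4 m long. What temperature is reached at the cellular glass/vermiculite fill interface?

T ≈ 61.8 °C

Cylindrical conduction, so R = ln(r₂/r₁)/(2πkL) per layer, in series:
R_inner film = 1/(h_i·2πr₁L) = 1/(1300×2π×0.05×11.4) = 2.148×10^-4 K/W
R_aluminium pipe wall = ln(53/50)/(2π×204×11.4) = 3.988×10^-6 K/W
R_cellular glass = ln(98/53)/(2π×0.0456×11.4) = 0.1882 K/W
R_vermiculite fill = ln(123/98)/(2π×0.0696×11.4) = 0.04558 K/W
R_outer film = 1/(h_o·2πr_oL) = 1/(8.42×2π×0.123×11.4) = 0.01348 K/W
R_total = 0.2475 K/W
Q = ΔT/R_total = 129/0.2475
Q = 521 W
T_interface = T_inner − Q·ΣR(inner→interface) = 160 − 521×0.1884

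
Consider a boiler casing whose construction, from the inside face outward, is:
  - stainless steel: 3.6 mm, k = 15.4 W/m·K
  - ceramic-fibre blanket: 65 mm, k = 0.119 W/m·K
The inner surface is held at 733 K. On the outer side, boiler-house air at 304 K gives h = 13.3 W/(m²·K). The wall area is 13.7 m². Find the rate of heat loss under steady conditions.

Q ≈ 9450 W

Model the wall as resistances in series:
R_stainless steel = L/(kA) = 0.0036/(15.4×13.7) = 1.706×10^-5 K/W
R_ceramic-fibre blanket = L/(kA) = 0.065/(0.119×13.7) = 0.03987 K/W
R_outer film = 1/(h_o·A) = 1/(13.3×13.7) = 0.005488 K/W
R_total = 0.04538 K/W
Q = ΔT / R_total = 429 / 0.04538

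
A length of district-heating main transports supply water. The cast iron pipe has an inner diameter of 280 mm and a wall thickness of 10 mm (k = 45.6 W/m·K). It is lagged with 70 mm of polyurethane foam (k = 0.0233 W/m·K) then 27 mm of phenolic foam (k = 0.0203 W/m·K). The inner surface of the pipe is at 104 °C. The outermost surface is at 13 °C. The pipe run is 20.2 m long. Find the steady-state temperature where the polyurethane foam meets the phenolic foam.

Treating each annulus and film as a series resistance:
R_cast iron pipe wall = ln(150/140)/(2π×45.6×20.2) = 1.192×10^-5 K/W
R_polyurethane foam = ln(220/150)/(2π×0.0233×20.2) = 0.1295 K/W
R_phenolic foam = ln(247/220)/(2π×0.0203×20.2) = 0.04493 K/W
R_total = 0.1745 K/W
Q = ΔT/R_total = 91/0.1745
Q = 522 W
T_interface = T_inner − Q·ΣR(inner→interface) = 104 − 522×0.1295

T ≈ 36.4 °C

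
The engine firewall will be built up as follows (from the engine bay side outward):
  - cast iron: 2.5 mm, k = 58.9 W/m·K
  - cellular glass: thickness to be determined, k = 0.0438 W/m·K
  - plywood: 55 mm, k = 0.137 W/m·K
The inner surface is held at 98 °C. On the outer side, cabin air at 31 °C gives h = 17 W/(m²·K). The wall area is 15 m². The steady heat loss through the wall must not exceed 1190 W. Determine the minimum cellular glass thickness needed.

L ≈ 16.8 mm

Using the resistance-network approach (series):
R_cast iron = L/(kA) = 0.0025/(58.9×15) = 2.83×10^-6 K/W
R_plywood = L/(kA) = 0.055/(0.137×15) = 0.02676 K/W
R_outer film = 1/(h_o·A) = 1/(17×15) = 0.003922 K/W
Sum of the known resistances R_other = 0.03069 K/W
Required total resistance R_tot = ΔT/Q_allow = 67/1190 = 0.0563 K/W
R_cellular glass = R_tot − R_other = 0.02561 K/W
L = R·k·A = 0.02561×0.0438×15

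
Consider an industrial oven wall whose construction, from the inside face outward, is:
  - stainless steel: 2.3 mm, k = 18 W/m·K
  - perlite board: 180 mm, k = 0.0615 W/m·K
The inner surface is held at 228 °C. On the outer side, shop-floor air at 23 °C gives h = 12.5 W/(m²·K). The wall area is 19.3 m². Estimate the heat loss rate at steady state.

Q ≈ 1320 W

Treating each layer as a thermal resistance in series:
R_stainless steel = L/(kA) = 0.0023/(18×19.3) = 6.621×10^-6 K/W
R_perlite board = L/(kA) = 0.18/(0.0615×19.3) = 0.1516 K/W
R_outer film = 1/(h_o·A) = 1/(12.5×19.3) = 0.004145 K/W
R_total = 0.1558 K/W
Q = ΔT / R_total = 205 / 0.1558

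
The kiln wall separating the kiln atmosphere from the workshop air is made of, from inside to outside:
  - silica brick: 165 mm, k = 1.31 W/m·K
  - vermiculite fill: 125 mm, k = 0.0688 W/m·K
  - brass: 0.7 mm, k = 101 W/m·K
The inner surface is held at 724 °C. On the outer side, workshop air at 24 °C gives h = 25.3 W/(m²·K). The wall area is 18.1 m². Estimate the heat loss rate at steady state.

Series thermal resistances:
R_silica brick = L/(kA) = 0.165/(1.31×18.1) = 0.006959 K/W
R_vermiculite fill = L/(kA) = 0.125/(0.0688×18.1) = 0.1004 K/W
R_brass = L/(kA) = 0.0007/(101×18.1) = 3.829×10^-7 K/W
R_outer film = 1/(h_o·A) = 1/(25.3×18.1) = 0.002184 K/W
R_total = 0.1095 K/W
Q = ΔT / R_total = 700 / 0.1095

Q ≈ 6390 W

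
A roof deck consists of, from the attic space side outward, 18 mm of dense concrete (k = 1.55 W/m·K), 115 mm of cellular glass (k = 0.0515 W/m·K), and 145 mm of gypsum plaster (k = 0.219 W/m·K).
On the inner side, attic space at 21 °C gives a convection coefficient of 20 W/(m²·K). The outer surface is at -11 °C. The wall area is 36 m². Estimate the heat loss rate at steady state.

Thermal resistances in series:
R_inner film = 1/(h_i·A) = 1/(20×36) = 0.001389 K/W
R_dense concrete = L/(kA) = 0.018/(1.55×36) = 3.226×10^-4 K/W
R_cellular glass = L/(kA) = 0.115/(0.0515×36) = 0.06203 K/W
R_gypsum plaster = L/(kA) = 0.145/(0.219×36) = 0.01839 K/W
R_total = 0.08213 K/W
Q = ΔT / R_total = 32 / 0.08213

Q ≈ 390 W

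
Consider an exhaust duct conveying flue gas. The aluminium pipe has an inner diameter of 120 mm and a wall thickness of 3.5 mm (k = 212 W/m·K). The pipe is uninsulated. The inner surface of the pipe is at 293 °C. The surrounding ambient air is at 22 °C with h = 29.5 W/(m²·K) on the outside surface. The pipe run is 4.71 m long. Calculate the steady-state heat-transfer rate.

Q ≈ 15000 W

For a radial system each layer contributes R = ln(r_out/r_in)/(2πkL); films add R = 1/(hA).
R_aluminium pipe wall = ln(63.5/60)/(2π×212×4.71) = 9.037×10^-6 K/W
R_outer film = 1/(h_o·2πr_oL) = 1/(29.5×2π×0.0635×4.71) = 0.01804 K/W
R_total = 0.01805 K/W
Q = ΔT/R_total = 271/0.01805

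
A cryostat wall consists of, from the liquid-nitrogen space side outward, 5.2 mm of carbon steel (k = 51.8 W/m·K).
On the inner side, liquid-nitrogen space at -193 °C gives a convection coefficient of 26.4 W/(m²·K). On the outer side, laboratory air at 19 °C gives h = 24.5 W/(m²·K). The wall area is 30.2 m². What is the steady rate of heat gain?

Using the resistance-network approach (series):
R_inner film = 1/(h_i·A) = 1/(26.4×30.2) = 0.001254 K/W
R_carbon steel = L/(kA) = 0.0052/(51.8×30.2) = 3.324×10^-6 K/W
R_outer film = 1/(h_o·A) = 1/(24.5×30.2) = 0.001352 K/W
R_total = 0.002609 K/W
Q = ΔT / R_total = 212 / 0.002609

Q ≈ 81300 W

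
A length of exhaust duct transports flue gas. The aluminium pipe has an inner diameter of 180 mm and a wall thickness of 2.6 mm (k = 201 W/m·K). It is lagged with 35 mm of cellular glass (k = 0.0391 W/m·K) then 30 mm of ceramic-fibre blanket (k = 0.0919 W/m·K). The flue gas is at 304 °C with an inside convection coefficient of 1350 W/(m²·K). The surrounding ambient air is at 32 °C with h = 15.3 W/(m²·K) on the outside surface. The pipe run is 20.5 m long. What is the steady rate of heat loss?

For a radial system each layer contributes R = ln(r_out/r_in)/(2πkL); films add R = 1/(hA).
R_inner film = 1/(h_i·2πr₁L) = 1/(1350×2π×0.09×20.5) = 6.39×10^-5 K/W
R_aluminium pipe wall = ln(92.6/90)/(2π×201×20.5) = 1.1×10^-6 K/W
R_cellular glass = ln(127.6/92.6)/(2π×0.0391×20.5) = 0.06366 K/W
R_ceramic-fibre blanket = ln(157.6/127.6)/(2π×0.0919×20.5) = 0.01784 K/W
R_outer film = 1/(h_o·2πr_oL) = 1/(15.3×2π×0.1576×20.5) = 0.00322 K/W
R_total = 0.08478 K/W
Q = ΔT/R_total = 272/0.08478

Q ≈ 3210 W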